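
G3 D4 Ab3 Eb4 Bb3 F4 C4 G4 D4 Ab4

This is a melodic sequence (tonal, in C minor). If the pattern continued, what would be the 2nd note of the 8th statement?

With 2-note cells, note 2 of each statement runs D4, Eb4, F4, G4, Ab4.
Extending up a 2nd: Bb4 → C5 → D5.

D5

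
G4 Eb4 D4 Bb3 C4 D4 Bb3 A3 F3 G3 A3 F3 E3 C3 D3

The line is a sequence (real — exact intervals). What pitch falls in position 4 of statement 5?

D2

Grouping in 5s, the 4th note of each cell is Bb3, F3, C3.
Each moves down a 4th. Continuing: G2 → D2.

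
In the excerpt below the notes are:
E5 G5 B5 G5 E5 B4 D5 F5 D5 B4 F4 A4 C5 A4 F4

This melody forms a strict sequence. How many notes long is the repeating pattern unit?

15 notes total. Splitting into 3 groups of 5:
E5 G5 B5 G5 E5 | B4 D5 F5 D5 B4 | F4 A4 C5 A4 F4
Every group is a transposition down a 4th of the one before; no shorter unit works.

5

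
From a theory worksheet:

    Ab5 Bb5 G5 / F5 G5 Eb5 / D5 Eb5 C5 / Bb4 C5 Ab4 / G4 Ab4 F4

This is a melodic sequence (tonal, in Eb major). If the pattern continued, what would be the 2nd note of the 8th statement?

The unit is 3 notes. Position-2 pitches of the 5 shown cells: Bb5, G5, Eb5, C5, Ab4.
Each moves down a 3rd. Continuing: F4 → D4 → Bb3.

Bb3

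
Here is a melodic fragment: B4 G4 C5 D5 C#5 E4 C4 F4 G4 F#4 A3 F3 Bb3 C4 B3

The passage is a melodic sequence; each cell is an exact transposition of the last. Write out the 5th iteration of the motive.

Taking 5-note groups, the heads are B4, E4, A3: the pattern moves down a 5th.
Carrying on: D3 → G2.
So cell 5 is G2 Eb2 Ab2 Bb2 A2.

G2 Eb2 Ab2 Bb2 A2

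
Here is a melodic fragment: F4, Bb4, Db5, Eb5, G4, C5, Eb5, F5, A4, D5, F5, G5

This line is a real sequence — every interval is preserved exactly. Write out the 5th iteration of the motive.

With a 4-note motive the entries are F4, G4, A4, each up a 2nd from the previous.
Extending up a 2nd: B4 → C#5.
From C#5 the exact shape gives C#5 F#5 A5 B5.

C#5 F#5 A5 B5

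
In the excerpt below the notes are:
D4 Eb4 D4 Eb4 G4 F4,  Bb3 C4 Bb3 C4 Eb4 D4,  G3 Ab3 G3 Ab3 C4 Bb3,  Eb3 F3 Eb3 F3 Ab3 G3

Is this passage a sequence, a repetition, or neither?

Each 6-note cell is the previous one transposed down a 3rd.

sequence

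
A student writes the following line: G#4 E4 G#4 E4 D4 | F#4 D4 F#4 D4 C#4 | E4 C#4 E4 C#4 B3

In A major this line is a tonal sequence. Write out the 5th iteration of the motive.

C#4 A3 C#4 A3 G#3

The 5-note cells begin on G#4, F#4, E4 — each down a 2nd from the last.
Extending down a 2nd: D4 → C#4.
Statement 5 starts on C#4 and keeps the same diatonic contour: C#4 A3 C#4 A3 G#3.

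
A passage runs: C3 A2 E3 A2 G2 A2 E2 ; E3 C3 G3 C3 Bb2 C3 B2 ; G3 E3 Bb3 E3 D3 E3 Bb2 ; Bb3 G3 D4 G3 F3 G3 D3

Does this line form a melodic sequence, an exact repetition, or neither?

Note 7 of cell 2 is B2; if this were a sequence it would be G2. No unit length gives a consistent transposition pattern.

neither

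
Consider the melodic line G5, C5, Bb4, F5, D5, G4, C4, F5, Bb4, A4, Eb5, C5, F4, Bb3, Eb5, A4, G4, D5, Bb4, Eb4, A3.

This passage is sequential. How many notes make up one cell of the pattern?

7

Try groups of 7 (3 cells in 21 notes):
G5 C5 Bb4 F5 D5 G4 C4 | F5 Bb4 A4 Eb5 C5 F4 Bb3 | Eb5 A4 G4 D5 Bb4 Eb4 A3
Every group is a transposition down a 2nd of the one before; no shorter unit works.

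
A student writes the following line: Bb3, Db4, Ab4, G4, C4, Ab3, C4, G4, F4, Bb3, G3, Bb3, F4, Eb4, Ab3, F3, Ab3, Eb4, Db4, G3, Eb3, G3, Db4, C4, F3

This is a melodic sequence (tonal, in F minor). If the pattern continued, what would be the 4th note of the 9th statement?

With 5-note cells, note 4 of each statement runs G4, F4, Eb4, Db4, C4.
Each moves down a 2nd. Continuing: Bb3 → Ab3 → G3 → F3.

F3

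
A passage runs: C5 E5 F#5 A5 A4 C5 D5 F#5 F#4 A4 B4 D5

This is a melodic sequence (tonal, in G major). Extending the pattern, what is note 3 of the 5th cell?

E4

The unit is 4 notes. Position-3 pitches of the 3 shown cells: F#5, D5, B4.
Each moves down a 3rd. Continuing: G4 → E4.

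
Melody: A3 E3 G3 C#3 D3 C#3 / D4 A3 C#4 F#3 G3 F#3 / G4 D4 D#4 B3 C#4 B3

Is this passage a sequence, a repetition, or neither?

Note 3 of cell 3 is D#4; if this were a sequence it would be F#4. No unit length gives a consistent transposition pattern.

neither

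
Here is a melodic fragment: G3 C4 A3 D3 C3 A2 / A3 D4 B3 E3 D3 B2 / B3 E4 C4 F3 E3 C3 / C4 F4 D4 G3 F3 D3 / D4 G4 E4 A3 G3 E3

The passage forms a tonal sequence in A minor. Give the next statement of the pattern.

E4 A4 F4 B3 A3 F3

Taking 6-note groups, the heads are G3, A3, B3, C4, D4: the pattern moves up a 2nd.
So cell 6 is E4 A4 F4 B3 A3 F3.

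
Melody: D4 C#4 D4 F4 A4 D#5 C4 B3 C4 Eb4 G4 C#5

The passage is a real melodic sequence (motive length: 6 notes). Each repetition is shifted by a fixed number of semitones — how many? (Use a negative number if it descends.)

-2

With a 6-note motive the entries are D4, C4, each down a 2nd from the previous.
Counting half-steps from D4 to C4: -2.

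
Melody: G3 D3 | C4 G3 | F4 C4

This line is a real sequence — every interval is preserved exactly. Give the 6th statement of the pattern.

Ab5 Eb5

Taking 2-note groups, the heads are G3, C4, F4: the pattern moves up a 4th.
Extending up a 4th: Bb4 → Eb5 → Ab5.
Statement 6 starts on Ab5 and keeps the same exact contour: Ab5 Eb5.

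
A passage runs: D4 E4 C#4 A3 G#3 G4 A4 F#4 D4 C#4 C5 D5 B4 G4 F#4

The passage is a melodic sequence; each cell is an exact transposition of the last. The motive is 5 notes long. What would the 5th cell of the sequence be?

The 5-note cells begin on D4, G4, C5 — each up a 4th from the last.
Carrying on: F5 → Bb5.
So cell 5 is Bb5 C6 A5 F5 E5.

Bb5 C6 A5 F5 E5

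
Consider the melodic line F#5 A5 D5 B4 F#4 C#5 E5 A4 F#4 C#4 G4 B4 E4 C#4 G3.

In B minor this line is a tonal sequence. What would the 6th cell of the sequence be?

Unit = 5 notes; the statements start on F#5, C#5, G4, moving down a 4th each time.
Carrying on: D4 → A3 → E3.
Statement 6 starts on E3 and keeps the same diatonic contour: E3 G3 C#3 A2 E2.

E3 G3 C#3 A2 E2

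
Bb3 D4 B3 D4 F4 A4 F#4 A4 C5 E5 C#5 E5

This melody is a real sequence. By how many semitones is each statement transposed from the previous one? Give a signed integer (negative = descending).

7

Unit = 4 notes; the statements start on Bb3, F4, C5, moving up a 5th each time.
Counting half-steps from Bb3 to F4: 7.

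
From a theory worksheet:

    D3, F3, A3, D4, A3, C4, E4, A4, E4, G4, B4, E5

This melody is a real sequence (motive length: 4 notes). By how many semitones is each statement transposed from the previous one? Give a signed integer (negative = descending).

The 4-note cells begin on D3, A3, E4 — each up a 5th from the last.
D3→A3 is 57 − 50 = 7 semitones.

7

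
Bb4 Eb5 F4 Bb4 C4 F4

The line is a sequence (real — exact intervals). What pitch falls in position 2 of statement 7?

With 2-note cells, note 2 of each statement runs Eb5, Bb4, F4.
Carrying that down a 4th forward: C4 → G3 → D3 → A2.

A2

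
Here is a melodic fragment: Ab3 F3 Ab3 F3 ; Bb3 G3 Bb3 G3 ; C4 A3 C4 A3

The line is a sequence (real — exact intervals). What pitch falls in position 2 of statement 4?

Grouping in 4s, the 2nd note of each cell is F3, G3, A3.
From A3, up a 2nd gives B3.

B3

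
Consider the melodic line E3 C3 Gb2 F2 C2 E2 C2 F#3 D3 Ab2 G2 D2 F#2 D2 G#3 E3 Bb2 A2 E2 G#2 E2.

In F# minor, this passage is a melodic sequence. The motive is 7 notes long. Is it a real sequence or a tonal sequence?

real

Each cell has the same semitone pattern (-4, -6, -1, -5, 4, -4) — intervals are preserved exactly.
And C3 lies outside F# minor, so the sequence is real rather than tonal.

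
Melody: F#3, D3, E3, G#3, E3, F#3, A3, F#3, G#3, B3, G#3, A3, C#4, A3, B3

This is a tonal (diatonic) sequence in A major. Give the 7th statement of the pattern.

E4 C#4 D4

Taking 3-note groups, the heads are F#3, G#3, A3, B3, C#4: the pattern moves up a 2nd.
Carrying on: D4 → E4.
From E4 the diatonic shape gives E4 C#4 D4.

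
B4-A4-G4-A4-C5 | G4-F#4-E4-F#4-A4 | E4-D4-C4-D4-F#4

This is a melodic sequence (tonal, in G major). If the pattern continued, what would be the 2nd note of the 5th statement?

G3

With 5-note cells, note 2 of each statement runs A4, F#4, D4.
Each moves down a 3rd. Continuing: B3 → G3.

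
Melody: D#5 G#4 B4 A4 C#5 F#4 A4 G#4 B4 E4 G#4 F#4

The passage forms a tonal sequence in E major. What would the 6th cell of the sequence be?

Unit = 4 notes; the statements start on D#5, C#5, B4, moving down a 2nd each time.
Carrying on: A4 → G#4 → F#4.
So cell 6 is F#4 B3 D#4 C#4.

F#4 B3 D#4 C#4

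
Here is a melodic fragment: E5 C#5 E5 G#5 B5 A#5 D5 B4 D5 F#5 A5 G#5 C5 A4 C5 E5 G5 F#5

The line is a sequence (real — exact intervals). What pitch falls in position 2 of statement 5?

Grouping in 6s, the 2nd note of each cell is C#5, B4, A4.
Each moves down a 2nd. Continuing: G4 → F4.

F4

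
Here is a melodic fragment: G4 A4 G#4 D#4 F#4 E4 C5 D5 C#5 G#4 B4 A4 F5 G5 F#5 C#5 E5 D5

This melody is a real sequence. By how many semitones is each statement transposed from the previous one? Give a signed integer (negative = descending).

5

With a 6-note motive the entries are G4, C5, F5, each up a 4th from the previous.
G4→C5 is 72 − 67 = 5 semitones.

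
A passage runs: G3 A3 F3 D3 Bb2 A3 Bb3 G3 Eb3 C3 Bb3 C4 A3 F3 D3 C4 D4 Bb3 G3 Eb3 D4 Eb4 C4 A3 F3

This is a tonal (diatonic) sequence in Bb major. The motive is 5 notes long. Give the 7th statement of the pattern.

F4 G4 Eb4 C4 A3

Unit = 5 notes; the statements start on G3, A3, Bb3, C4, D4, moving up a 2nd each time.
Continuing the starts: Eb4 → F4.
So cell 7 is F4 G4 Eb4 C4 A3.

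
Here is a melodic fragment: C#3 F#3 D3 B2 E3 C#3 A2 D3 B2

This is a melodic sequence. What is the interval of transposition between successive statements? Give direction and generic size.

down a 2nd

With a 3-note motive the entries are C#3, B2, A2, each down a 2nd from the previous.
From C#3 to B2: down a 2nd.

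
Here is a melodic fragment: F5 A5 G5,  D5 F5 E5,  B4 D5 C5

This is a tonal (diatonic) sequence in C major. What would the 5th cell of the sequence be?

E4 G4 F4

The 3-note cells begin on F5, D5, B4 — each down a 3rd from the last.
Extending down a 3rd: G4 → E4.
So cell 5 is E4 G4 F4.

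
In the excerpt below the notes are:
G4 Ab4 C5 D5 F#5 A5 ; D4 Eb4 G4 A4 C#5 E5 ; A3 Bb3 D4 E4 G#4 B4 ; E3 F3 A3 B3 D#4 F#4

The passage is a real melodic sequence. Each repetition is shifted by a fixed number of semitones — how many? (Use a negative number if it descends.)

-5

The 6-note cells begin on G4, D4, A3, E3 — each down a 4th from the last.
Counting half-steps from G4 to D4: -5.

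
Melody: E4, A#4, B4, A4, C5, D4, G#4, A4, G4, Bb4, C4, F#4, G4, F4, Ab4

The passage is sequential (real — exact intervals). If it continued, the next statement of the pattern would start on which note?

Bb3

The 5-note cells begin on E4, D4, C4 — each down a 2nd from the last.
One more step down a 2nd gives Bb3.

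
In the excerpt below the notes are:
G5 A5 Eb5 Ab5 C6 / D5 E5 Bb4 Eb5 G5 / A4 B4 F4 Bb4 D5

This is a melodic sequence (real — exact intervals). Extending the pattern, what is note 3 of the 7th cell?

Grouping in 5s, the 3rd note of each cell is Eb5, Bb4, F4.
Carrying that down a 4th forward: C4 → G3 → D3 → A2.

A2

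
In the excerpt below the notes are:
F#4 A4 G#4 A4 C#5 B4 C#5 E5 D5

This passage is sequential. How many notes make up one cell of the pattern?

9 notes total. Splitting into 3 groups of 3:
F#4 A4 G#4 | A4 C#5 B4 | C#5 E5 D5
That's a consistent up a 3rd shift per cell, and no other grouping gives one.

3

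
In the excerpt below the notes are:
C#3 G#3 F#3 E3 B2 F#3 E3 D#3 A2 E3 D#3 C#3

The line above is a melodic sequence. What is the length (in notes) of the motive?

4

There are 12 notes; a 4-note unit gives 3 cells:
C#3 G#3 F#3 E3 | B2 F#3 E3 D#3 | A2 E3 D#3 C#3
Each cell is the previous one down a 2nd — so the unit is 4 notes.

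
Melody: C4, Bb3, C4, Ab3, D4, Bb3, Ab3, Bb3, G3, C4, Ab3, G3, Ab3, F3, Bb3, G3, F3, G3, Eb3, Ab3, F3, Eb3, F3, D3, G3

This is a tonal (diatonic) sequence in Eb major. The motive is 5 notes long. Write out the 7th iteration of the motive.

D3 C3 D3 Bb2 Eb3

The 5-note cells begin on C4, Bb3, Ab3, G3, F3 — each down a 2nd from the last.
Continuing the starts: Eb3 → D3.
From D3 the diatonic shape gives D3 C3 D3 Bb2 Eb3.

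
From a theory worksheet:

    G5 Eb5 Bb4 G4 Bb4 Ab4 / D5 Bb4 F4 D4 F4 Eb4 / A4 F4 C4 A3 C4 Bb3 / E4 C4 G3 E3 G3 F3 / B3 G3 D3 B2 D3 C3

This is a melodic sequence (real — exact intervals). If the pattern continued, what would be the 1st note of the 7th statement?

With 6-note cells, note 1 of each statement runs G5, D5, A4, E4, B3.
Extending down a 4th: F#3 → C#3.

C#3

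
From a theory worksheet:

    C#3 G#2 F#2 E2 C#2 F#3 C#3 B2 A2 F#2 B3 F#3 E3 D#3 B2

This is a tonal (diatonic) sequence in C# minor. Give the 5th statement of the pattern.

A4 E4 D#4 C#4 A3

The 5-note cells begin on C#3, F#3, B3 — each up a 4th from the last.
Carrying on: E4 → A4.
From A4 the diatonic shape gives A4 E4 D#4 C#4 A3.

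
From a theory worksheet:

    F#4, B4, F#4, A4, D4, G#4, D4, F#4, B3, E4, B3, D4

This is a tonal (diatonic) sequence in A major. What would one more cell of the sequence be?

The 4-note cells begin on F#4, D4, B3 — each down a 3rd from the last.
From G#3 the diatonic shape gives G#3 C#4 G#3 B3.

G#3 C#4 G#3 B3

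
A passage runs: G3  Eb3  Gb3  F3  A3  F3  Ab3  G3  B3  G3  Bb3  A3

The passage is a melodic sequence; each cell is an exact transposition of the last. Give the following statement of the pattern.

C#4 A3 C4 B3

Taking 4-note groups, the heads are G3, A3, B3: the pattern moves up a 2nd.
So cell 4 is C#4 A3 C4 B3.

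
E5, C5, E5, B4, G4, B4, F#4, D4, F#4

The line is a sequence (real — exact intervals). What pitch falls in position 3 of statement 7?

The unit is 3 notes. Position-3 pitches of the 3 shown cells: E5, B4, F#4.
Each moves down a 4th. Continuing: C#4 → G#3 → D#3 → A#2.

A#2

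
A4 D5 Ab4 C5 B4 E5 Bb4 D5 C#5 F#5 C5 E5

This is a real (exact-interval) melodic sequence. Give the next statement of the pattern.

D#5 G#5 D5 F#5

The 4-note cells begin on A4, B4, C#5 — each up a 2nd from the last.
So cell 4 is D#5 G#5 D5 F#5.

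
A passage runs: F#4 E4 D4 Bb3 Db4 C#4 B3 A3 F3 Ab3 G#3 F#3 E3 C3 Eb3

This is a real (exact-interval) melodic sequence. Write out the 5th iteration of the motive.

A#2 G#2 F#2 D2 F2

The 5-note cells begin on F#4, C#4, G#3 — each down a 4th from the last.
Extending down a 4th: D#3 → A#2.
From A#2 the exact shape gives A#2 G#2 F#2 D2 F2.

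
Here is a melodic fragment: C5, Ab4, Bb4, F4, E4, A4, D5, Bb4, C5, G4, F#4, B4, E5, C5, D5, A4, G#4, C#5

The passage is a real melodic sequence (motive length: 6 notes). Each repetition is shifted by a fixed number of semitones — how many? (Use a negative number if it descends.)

2

Unit = 6 notes; the statements start on C5, D5, E5, moving up a 2nd each time.
C5 to D5 spans +2 semitones.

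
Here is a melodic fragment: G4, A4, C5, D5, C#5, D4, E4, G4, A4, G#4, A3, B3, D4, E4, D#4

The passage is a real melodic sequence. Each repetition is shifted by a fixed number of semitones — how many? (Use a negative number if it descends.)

-5

Unit = 5 notes; the statements start on G4, D4, A3, moving down a 4th each time.
G4 to D4 spans -5 semitones.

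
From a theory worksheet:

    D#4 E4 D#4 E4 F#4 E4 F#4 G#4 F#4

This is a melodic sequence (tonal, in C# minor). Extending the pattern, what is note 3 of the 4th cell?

The unit is 3 notes. Position-3 pitches of the 3 shown cells: D#4, E4, F#4.
From F#4, up a 2nd gives G#4.

G#4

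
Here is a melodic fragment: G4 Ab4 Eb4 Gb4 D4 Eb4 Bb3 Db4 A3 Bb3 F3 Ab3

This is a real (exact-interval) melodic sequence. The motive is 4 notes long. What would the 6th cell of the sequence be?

The 4-note cells begin on G4, D4, A3 — each down a 4th from the last.
Continuing the starts: E3 → B2 → F#2.
Statement 6 starts on F#2 and keeps the same exact contour: F#2 G2 D2 F2.

F#2 G2 D2 F2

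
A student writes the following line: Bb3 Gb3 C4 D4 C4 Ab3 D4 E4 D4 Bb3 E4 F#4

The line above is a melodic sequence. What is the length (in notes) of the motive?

4

12 notes total. Splitting into 3 groups of 4:
Bb3 Gb3 C4 D4 | C4 Ab3 D4 E4 | D4 Bb3 E4 F#4
Each cell is the previous one up a 2nd — so the unit is 4 notes.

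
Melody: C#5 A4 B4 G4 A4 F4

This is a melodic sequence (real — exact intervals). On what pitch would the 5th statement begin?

F4

Taking 2-note groups, the heads are C#5, B4, A4: the pattern moves down a 2nd.
Continuing: G4 → F4. Statement 5 starts on F4.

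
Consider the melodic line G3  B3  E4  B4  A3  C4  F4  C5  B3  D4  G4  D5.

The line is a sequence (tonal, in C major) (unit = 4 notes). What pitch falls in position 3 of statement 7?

With 4-note cells, note 3 of each statement runs E4, F4, G4.
Carrying that up a 2nd forward: A4 → B4 → C5 → D5.

D5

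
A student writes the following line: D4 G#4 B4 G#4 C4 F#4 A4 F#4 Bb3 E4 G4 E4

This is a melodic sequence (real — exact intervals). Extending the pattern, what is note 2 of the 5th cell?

With 4-note cells, note 2 of each statement runs G#4, F#4, E4.
Carrying that down a 2nd forward: D4 → C4.

C4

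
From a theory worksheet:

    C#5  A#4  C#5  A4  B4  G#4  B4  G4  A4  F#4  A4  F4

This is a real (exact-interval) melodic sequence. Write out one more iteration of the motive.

Unit = 4 notes; the statements start on C#5, B4, A4, moving down a 2nd each time.
So cell 4 is G4 E4 G4 Eb4.

G4 E4 G4 Eb4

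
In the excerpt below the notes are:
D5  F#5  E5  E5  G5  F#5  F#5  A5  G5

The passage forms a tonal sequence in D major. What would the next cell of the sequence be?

G5 B5 A5

Taking 3-note groups, the heads are D5, E5, F#5: the pattern moves up a 2nd.
So cell 4 is G5 B5 A5.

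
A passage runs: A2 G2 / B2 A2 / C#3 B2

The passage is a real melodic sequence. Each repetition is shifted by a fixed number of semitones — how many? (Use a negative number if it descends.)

With a 2-note motive the entries are A2, B2, C#3, each up a 2nd from the previous.
A2 to B2 spans +2 semitones.

2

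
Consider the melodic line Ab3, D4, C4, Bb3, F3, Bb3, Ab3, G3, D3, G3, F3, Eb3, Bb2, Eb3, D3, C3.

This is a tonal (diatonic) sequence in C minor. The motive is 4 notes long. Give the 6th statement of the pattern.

Taking 4-note groups, the heads are Ab3, F3, D3, Bb2: the pattern moves down a 3rd.
Carrying on: G2 → Eb2.
Statement 6 starts on Eb2 and keeps the same diatonic contour: Eb2 Ab2 G2 F2.

Eb2 Ab2 G2 F2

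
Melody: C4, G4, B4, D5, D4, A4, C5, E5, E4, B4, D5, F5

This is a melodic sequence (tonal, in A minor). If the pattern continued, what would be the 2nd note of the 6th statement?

E5

The unit is 4 notes. Position-2 pitches of the 3 shown cells: G4, A4, B4.
Extending up a 2nd: C5 → D5 → E5.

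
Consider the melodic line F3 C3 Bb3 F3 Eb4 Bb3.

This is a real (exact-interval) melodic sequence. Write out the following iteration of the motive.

The 2-note cells begin on F3, Bb3, Eb4 — each up a 4th from the last.
From Ab4 the exact shape gives Ab4 Eb4.

Ab4 Eb4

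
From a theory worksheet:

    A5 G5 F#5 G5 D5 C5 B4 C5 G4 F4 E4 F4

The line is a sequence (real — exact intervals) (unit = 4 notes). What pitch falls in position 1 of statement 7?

The unit is 4 notes. Position-1 pitches of the 3 shown cells: A5, D5, G4.
Carrying that down a 5th forward: C4 → F3 → Bb2 → Eb2.

Eb2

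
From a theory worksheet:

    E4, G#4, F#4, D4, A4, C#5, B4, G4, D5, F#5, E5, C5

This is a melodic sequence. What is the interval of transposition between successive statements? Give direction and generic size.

Taking 4-note groups, the heads are E4, A4, D5: the pattern moves up a 4th.
E4 to A4 is up a 4th.

up a 4th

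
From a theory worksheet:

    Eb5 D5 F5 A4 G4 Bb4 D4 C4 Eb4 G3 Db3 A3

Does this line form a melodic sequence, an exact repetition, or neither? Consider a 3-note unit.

Note 2 of cell 4 is Db3; if this were a sequence it would be F3. No unit length gives a consistent transposition pattern.

neither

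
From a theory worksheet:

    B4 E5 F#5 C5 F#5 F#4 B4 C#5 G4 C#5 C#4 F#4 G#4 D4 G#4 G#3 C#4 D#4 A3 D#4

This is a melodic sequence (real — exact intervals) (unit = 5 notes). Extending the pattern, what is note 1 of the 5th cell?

With 5-note cells, note 1 of each statement runs B4, F#4, C#4, G#3.
Each moves down a 4th; the next is D#3.

D#3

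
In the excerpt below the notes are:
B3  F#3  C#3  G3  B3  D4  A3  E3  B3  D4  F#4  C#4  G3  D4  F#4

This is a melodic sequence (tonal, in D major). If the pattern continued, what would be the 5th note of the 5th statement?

The unit is 5 notes. Position-5 pitches of the 3 shown cells: B3, D4, F#4.
Carrying that up a 3rd forward: A4 → C#5.

C#5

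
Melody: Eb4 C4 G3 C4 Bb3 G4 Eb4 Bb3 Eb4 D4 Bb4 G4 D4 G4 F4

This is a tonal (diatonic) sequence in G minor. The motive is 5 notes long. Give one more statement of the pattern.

Unit = 5 notes; the statements start on Eb4, G4, Bb4, moving up a 3rd each time.
So cell 4 is D5 Bb4 F4 Bb4 A4.

D5 Bb4 F4 Bb4 A4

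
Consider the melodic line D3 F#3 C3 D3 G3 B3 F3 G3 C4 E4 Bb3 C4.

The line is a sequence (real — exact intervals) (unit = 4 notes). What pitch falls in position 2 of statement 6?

G5

The unit is 4 notes. Position-2 pitches of the 3 shown cells: F#3, B3, E4.
Extending up a 4th: A4 → D5 → G5.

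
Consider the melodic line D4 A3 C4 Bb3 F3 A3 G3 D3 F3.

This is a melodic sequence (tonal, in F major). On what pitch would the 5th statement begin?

C3

Taking 3-note groups, the heads are D4, Bb3, G3: the pattern moves down a 3rd.
Continuing: E3 → C3. Statement 5 starts on C3.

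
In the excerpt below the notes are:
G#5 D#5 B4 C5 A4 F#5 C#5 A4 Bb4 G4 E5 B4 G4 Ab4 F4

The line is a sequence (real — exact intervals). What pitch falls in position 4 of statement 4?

Gb4

The unit is 5 notes. Position-4 pitches of the 3 shown cells: C5, Bb4, Ab4.
One more down a 2nd gives Gb4.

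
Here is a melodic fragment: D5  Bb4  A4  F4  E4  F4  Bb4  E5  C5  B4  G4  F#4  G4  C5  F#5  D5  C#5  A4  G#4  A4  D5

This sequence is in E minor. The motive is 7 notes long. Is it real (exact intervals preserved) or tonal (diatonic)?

Each cell has the same semitone pattern (-4, -1, -4, -1, 1, 5) — intervals are preserved exactly.
And Bb4 lies outside E minor, so the sequence is real rather than tonal.

real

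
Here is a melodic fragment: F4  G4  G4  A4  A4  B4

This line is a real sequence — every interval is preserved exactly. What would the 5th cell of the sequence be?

C#5 D#5

With a 2-note motive the entries are F4, G4, A4, each up a 2nd from the previous.
Carrying on: B4 → C#5.
From C#5 the exact shape gives C#5 D#5.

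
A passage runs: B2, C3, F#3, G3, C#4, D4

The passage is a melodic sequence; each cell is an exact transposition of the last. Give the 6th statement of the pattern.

With a 2-note motive the entries are B2, F#3, C#4, each up a 5th from the previous.
Continuing the starts: G#4 → D#5 → A#5.
So cell 6 is A#5 B5.

A#5 B5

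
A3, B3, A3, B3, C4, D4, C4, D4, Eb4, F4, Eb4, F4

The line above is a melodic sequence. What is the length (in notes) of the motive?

There are 12 notes; a 4-note unit gives 3 cells:
A3 B3 A3 B3 | C4 D4 C4 D4 | Eb4 F4 Eb4 F4
Each cell is the previous one up a 3rd — so the unit is 4 notes.

4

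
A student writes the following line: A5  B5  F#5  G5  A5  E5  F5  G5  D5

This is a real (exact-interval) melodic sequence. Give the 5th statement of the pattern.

Db5 Eb5 Bb4

Unit = 3 notes; the statements start on A5, G5, F5, moving down a 2nd each time.
Carrying on: Eb5 → Db5.
So cell 5 is Db5 Eb5 Bb4.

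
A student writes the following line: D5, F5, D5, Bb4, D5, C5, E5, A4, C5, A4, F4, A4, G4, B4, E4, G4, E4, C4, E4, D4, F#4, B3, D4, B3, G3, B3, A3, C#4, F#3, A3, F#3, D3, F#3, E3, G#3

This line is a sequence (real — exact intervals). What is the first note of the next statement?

C#3

The 7-note cells begin on D5, A4, E4, B3, F#3 — each down a 4th from the last.
The next head, down a 4th from F#3, is C#3.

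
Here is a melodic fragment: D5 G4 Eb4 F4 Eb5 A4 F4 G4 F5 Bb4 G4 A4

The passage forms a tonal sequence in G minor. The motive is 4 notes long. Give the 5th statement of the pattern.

Taking 4-note groups, the heads are D5, Eb5, F5: the pattern moves up a 2nd.
Extending up a 2nd: G5 → A5.
So cell 5 is A5 D5 Bb4 C5.

A5 D5 Bb4 C5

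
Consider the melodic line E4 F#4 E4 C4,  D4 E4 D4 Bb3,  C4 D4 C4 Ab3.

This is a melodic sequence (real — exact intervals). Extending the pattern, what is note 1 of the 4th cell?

With 4-note cells, note 1 of each statement runs E4, D4, C4.
Each moves down a 2nd; the next is Bb3.

Bb3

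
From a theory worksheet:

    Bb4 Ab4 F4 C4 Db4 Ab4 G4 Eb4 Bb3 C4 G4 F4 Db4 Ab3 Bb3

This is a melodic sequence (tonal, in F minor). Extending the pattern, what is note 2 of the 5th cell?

Db4

With 5-note cells, note 2 of each statement runs Ab4, G4, F4.
Each moves down a 2nd. Continuing: Eb4 → Db4.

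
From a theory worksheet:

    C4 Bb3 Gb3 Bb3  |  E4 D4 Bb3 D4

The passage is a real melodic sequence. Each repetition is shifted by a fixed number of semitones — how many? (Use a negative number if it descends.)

4

With a 4-note motive the entries are C4, E4, each up a 3rd from the previous.
Counting half-steps from C4 to E4: 4.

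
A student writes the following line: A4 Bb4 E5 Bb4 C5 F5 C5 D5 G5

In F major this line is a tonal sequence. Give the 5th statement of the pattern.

Taking 3-note groups, the heads are A4, Bb4, C5: the pattern moves up a 2nd.
Extending up a 2nd: D5 → E5.
So cell 5 is E5 F5 Bb5.

E5 F5 Bb5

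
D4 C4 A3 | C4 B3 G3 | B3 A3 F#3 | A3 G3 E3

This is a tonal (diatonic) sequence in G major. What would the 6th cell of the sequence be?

Unit = 3 notes; the statements start on D4, C4, B3, A3, moving down a 2nd each time.
Continuing the starts: G3 → F#3.
Statement 6 starts on F#3 and keeps the same diatonic contour: F#3 E3 C3.

F#3 E3 C3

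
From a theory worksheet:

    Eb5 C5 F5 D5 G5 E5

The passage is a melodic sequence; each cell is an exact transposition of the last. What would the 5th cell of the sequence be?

B5 G#5

The 2-note cells begin on Eb5, F5, G5 — each up a 2nd from the last.
Continuing the starts: A5 → B5.
So cell 5 is B5 G#5.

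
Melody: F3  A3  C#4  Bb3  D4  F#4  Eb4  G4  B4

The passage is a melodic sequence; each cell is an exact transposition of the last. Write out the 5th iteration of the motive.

Db5 F5 A5

With a 3-note motive the entries are F3, Bb3, Eb4, each up a 4th from the previous.
Continuing the starts: Ab4 → Db5.
From Db5 the exact shape gives Db5 F5 A5.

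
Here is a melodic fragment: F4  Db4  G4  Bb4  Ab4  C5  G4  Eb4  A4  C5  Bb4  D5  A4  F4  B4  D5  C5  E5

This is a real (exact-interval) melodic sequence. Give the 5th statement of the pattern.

The 6-note cells begin on F4, G4, A4 — each up a 2nd from the last.
Continuing the starts: B4 → C#5.
So cell 5 is C#5 A4 D#5 F#5 E5 G#5.

C#5 A4 D#5 F#5 E5 G#5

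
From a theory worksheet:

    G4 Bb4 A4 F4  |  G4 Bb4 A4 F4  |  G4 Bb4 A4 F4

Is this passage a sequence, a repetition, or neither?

Each 4-note cell is identical (G4 Bb4 A4 F4), restated at the same pitch.

repetition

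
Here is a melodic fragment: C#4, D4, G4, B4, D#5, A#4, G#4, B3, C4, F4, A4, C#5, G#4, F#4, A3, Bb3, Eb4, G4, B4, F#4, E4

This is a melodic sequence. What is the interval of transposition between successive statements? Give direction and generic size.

The 7-note cells begin on C#4, B3, A3 — each down a 2nd from the last.
From C#4 to B3: down a 2nd.

down a 2nd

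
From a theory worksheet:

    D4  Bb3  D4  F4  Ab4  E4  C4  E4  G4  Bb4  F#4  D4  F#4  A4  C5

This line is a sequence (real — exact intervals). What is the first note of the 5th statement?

A#4

Taking 5-note groups, the heads are D4, E4, F#4: the pattern moves up a 2nd.
Continuing: G#4 → A#4. Statement 5 starts on A#4.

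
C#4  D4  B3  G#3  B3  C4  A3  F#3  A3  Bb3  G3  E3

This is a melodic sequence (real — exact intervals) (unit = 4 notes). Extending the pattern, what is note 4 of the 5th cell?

C3

The unit is 4 notes. Position-4 pitches of the 3 shown cells: G#3, F#3, E3.
Carrying that down a 2nd forward: D3 → C3.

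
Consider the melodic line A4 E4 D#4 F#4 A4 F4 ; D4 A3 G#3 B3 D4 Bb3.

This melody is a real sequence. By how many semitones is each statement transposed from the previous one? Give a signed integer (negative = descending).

Unit = 6 notes; the statements start on A4, D4, moving down a 5th each time.
A4→D4 is 62 − 69 = -7 semitones.

-7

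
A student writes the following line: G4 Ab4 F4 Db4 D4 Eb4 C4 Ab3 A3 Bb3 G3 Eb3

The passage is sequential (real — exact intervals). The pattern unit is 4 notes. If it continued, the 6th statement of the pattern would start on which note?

Taking 4-note groups, the heads are G4, D4, A3: the pattern moves down a 4th.
Continuing: E3 → B2 → F#2. Statement 6 starts on F#2.

F#2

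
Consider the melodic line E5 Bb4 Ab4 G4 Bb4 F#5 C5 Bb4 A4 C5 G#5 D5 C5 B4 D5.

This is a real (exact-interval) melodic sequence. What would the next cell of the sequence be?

Taking 5-note groups, the heads are E5, F#5, G#5: the pattern moves up a 2nd.
So cell 4 is A#5 E5 D5 C#5 E5.

A#5 E5 D5 C#5 E5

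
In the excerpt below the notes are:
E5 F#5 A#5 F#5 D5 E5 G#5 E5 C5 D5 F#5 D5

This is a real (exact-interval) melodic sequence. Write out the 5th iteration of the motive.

Ab4 Bb4 D5 Bb4

Unit = 4 notes; the statements start on E5, D5, C5, moving down a 2nd each time.
Carrying on: Bb4 → Ab4.
From Ab4 the exact shape gives Ab4 Bb4 D5 Bb4.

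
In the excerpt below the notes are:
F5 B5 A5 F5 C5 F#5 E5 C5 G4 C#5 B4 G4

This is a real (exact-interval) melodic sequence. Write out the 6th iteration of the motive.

The 4-note cells begin on F5, C5, G4 — each down a 4th from the last.
Carrying on: D4 → A3 → E3.
So cell 6 is E3 A#3 G#3 E3.

E3 A#3 G#3 E3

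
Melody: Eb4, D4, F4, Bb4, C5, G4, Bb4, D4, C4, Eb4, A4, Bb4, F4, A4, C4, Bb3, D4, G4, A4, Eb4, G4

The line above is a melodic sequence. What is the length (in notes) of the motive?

7

Try groups of 7 (3 cells in 21 notes):
Eb4 D4 F4 Bb4 C5 G4 Bb4 | D4 C4 Eb4 A4 Bb4 F4 A4 | C4 Bb3 D4 G4 A4 Eb4 G4
Every group is a transposition down a 2nd of the one before; no shorter unit works.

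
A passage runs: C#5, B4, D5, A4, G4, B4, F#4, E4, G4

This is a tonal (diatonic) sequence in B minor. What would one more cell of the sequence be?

D4 C#4 E4

With a 3-note motive the entries are C#5, A4, F#4, each down a 3rd from the previous.
So cell 4 is D4 C#4 E4.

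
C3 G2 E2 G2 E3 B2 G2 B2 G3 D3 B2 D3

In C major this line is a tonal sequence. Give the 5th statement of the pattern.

D4 A3 F3 A3

Taking 4-note groups, the heads are C3, E3, G3: the pattern moves up a 3rd.
Continuing the starts: B3 → D4.
Statement 5 starts on D4 and keeps the same diatonic contour: D4 A3 F3 A3.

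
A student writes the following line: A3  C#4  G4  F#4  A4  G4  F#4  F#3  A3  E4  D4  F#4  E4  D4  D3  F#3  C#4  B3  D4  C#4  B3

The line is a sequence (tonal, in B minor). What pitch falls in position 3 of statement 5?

The unit is 7 notes. Position-3 pitches of the 3 shown cells: G4, E4, C#4.
Extending down a 3rd: A3 → F#3.

F#3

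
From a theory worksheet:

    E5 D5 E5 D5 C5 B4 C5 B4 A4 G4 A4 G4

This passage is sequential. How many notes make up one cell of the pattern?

Try groups of 4 (3 cells in 12 notes):
E5 D5 E5 D5 | C5 B4 C5 B4 | A4 G4 A4 G4
Each cell is the previous one down a 3rd — so the unit is 4 notes.

4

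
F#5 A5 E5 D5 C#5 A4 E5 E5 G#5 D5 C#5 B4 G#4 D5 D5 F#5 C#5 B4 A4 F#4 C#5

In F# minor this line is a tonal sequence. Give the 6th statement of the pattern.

A4 C#5 G#4 F#4 E4 C#4 G#4

The 7-note cells begin on F#5, E5, D5 — each down a 2nd from the last.
Continuing the starts: C#5 → B4 → A4.
From A4 the diatonic shape gives A4 C#5 G#4 F#4 E4 C#4 G#4.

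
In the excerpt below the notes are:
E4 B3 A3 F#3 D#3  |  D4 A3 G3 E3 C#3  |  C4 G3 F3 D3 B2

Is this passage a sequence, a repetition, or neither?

sequence

Each 5-note cell is the previous one transposed down a 2nd.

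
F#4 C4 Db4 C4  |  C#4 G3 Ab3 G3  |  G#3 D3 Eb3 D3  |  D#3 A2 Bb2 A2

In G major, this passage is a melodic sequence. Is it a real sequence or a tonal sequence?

Each cell has the same semitone pattern (-6, 1, -1) — intervals are preserved exactly.
And Db4 lies outside G major, so the sequence is real rather than tonal.

real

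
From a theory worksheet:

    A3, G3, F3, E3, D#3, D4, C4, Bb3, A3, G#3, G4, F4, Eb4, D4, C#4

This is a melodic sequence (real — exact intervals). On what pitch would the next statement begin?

The 5-note cells begin on A3, D4, G4 — each up a 4th from the last.
One more step up a 4th gives C5.

C5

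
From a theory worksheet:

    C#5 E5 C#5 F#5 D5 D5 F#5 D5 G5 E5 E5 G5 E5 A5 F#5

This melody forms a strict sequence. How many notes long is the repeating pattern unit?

Try groups of 5 (3 cells in 15 notes):
C#5 E5 C#5 F#5 D5 | D5 F#5 D5 G5 E5 | E5 G5 E5 A5 F#5
That's a consistent up a 2nd shift per cell, and no other grouping gives one.

5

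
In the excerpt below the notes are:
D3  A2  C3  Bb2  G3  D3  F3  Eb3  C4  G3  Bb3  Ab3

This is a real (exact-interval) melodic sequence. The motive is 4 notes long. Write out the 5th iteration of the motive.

Bb4 F4 Ab4 Gb4

With a 4-note motive the entries are D3, G3, C4, each up a 4th from the previous.
Extending up a 4th: F4 → Bb4.
Statement 5 starts on Bb4 and keeps the same exact contour: Bb4 F4 Ab4 Gb4.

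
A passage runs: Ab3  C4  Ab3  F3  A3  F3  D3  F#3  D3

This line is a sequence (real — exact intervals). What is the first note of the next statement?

Taking 3-note groups, the heads are Ab3, F3, D3: the pattern moves down a 3rd.
The next head, down a 3rd from D3, is B2.

B2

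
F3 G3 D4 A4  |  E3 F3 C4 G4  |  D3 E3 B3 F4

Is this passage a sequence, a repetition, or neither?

Each 4-note cell is the previous one transposed down a 2nd.

sequence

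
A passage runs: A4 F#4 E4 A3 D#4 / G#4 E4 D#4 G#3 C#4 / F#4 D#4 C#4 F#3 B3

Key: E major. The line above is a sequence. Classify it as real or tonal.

tonal

Every note is diatonic to E major.
Cell 1 has -3 semitones from note 1 to 2, but cell 2 has -4 — the interval quality changes while the contour stays the same, which is the hallmark of a tonal sequence.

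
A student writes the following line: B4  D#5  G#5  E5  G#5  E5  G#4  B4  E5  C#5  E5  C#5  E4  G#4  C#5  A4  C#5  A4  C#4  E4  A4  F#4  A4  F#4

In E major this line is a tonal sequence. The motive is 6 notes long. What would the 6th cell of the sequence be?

Unit = 6 notes; the statements start on B4, G#4, E4, C#4, moving down a 3rd each time.
Extending down a 3rd: A3 → F#3.
Statement 6 starts on F#3 and keeps the same diatonic contour: F#3 A3 D#4 B3 D#4 B3.

F#3 A3 D#4 B3 D#4 B3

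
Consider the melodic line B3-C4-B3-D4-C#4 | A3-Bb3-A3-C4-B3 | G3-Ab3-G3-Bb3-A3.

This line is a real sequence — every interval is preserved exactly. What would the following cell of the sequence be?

F3 Gb3 F3 Ab3 G3

With a 5-note motive the entries are B3, A3, G3, each down a 2nd from the previous.
From F3 the exact shape gives F3 Gb3 F3 Ab3 G3.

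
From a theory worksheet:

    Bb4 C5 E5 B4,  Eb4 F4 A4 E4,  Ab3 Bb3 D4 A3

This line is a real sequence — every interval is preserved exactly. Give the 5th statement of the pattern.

Gb2 Ab2 C3 G2

The 4-note cells begin on Bb4, Eb4, Ab3 — each down a 5th from the last.
Continuing the starts: Db3 → Gb2.
From Gb2 the exact shape gives Gb2 Ab2 C3 G2.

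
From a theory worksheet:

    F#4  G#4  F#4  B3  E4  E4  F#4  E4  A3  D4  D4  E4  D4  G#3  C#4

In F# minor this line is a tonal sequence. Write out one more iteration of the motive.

Unit = 5 notes; the statements start on F#4, E4, D4, moving down a 2nd each time.
Statement 4 starts on C#4 and keeps the same diatonic contour: C#4 D4 C#4 F#3 B3.

C#4 D4 C#4 F#3 B3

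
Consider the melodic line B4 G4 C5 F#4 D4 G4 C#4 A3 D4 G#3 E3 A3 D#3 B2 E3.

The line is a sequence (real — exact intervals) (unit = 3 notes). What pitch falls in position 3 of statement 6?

B2

Grouping in 3s, the 3rd note of each cell is C5, G4, D4, A3, E3.
Each moves down a 4th; the next is B2.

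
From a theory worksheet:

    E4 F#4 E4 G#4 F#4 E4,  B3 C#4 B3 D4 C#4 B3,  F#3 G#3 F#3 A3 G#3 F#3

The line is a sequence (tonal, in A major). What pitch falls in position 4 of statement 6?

The unit is 6 notes. Position-4 pitches of the 3 shown cells: G#4, D4, A3.
Extending down a 4th: E3 → B2 → F#2.

F#2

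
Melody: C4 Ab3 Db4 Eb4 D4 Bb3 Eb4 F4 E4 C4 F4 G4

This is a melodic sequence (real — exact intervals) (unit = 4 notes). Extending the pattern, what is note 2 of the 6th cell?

F#4

Grouping in 4s, the 2nd note of each cell is Ab3, Bb3, C4.
Each moves up a 2nd. Continuing: D4 → E4 → F#4.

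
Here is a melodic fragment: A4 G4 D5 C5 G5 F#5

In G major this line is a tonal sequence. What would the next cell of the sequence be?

C6 B5

The 2-note cells begin on A4, D5, G5 — each up a 4th from the last.
So cell 4 is C6 B5.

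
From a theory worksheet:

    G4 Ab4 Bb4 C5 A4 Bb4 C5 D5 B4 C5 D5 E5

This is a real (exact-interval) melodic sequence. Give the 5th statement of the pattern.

Taking 4-note groups, the heads are G4, A4, B4: the pattern moves up a 2nd.
Continuing the starts: C#5 → D#5.
So cell 5 is D#5 E5 F#5 G#5.

D#5 E5 F#5 G#5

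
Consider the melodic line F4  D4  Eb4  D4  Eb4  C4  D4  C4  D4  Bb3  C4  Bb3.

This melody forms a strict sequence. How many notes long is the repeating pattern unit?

Try groups of 4 (3 cells in 12 notes):
F4 D4 Eb4 D4 | Eb4 C4 D4 C4 | D4 Bb3 C4 Bb3
Each cell is the previous one down a 2nd — so the unit is 4 notes.

4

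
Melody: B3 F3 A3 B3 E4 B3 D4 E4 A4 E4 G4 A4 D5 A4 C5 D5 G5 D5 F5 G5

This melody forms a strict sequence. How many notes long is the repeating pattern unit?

4

Try groups of 4 (5 cells in 20 notes):
B3 F3 A3 B3 | E4 B3 D4 E4 | A4 E4 G4 A4 | D5 A4 C5 D5 | G5 D5 F5 G5
Every group is a transposition up a 4th of the one before; no shorter unit works.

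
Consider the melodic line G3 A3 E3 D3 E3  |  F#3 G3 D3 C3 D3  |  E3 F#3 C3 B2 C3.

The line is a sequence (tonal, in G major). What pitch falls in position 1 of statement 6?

B2

The unit is 5 notes. Position-1 pitches of the 3 shown cells: G3, F#3, E3.
Carrying that down a 2nd forward: D3 → C3 → B2.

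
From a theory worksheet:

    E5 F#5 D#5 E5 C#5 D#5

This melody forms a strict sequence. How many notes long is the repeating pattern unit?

There are 6 notes; a 2-note unit gives 3 cells:
E5 F#5 | D#5 E5 | C#5 D#5
That's a consistent down a 2nd shift per cell, and no other grouping gives one.

2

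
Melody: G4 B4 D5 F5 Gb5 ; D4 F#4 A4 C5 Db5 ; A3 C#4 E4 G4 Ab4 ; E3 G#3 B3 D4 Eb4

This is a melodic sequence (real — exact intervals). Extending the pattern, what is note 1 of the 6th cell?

F#2

Grouping in 5s, the 1st note of each cell is G4, D4, A3, E3.
Carrying that down a 4th forward: B2 → F#2.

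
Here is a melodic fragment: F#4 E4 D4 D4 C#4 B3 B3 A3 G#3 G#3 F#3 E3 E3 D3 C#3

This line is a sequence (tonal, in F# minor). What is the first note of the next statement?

C#3

The 3-note cells begin on F#4, D4, B3, G#3, E3 — each down a 3rd from the last.
One more step down a 3rd gives C#3.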